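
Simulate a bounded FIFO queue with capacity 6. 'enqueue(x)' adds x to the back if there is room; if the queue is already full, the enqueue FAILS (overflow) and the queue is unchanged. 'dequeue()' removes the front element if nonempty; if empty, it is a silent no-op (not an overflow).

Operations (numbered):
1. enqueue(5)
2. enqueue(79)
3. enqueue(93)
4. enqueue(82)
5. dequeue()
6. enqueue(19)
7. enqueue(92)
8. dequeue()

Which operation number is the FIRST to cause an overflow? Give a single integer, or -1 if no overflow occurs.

1. enqueue(5): size=1
2. enqueue(79): size=2
3. enqueue(93): size=3
4. enqueue(82): size=4
5. dequeue(): size=3
6. enqueue(19): size=4
7. enqueue(92): size=5
8. dequeue(): size=4

Answer: -1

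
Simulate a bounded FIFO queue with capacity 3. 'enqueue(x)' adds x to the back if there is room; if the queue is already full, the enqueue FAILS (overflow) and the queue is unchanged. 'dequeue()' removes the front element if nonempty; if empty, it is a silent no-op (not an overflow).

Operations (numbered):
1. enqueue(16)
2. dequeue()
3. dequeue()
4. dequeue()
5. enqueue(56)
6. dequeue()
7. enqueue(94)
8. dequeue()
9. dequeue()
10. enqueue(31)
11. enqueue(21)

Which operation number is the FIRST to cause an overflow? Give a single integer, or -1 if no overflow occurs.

1. enqueue(16): size=1
2. dequeue(): size=0
3. dequeue(): empty, no-op, size=0
4. dequeue(): empty, no-op, size=0
5. enqueue(56): size=1
6. dequeue(): size=0
7. enqueue(94): size=1
8. dequeue(): size=0
9. dequeue(): empty, no-op, size=0
10. enqueue(31): size=1
11. enqueue(21): size=2

Answer: -1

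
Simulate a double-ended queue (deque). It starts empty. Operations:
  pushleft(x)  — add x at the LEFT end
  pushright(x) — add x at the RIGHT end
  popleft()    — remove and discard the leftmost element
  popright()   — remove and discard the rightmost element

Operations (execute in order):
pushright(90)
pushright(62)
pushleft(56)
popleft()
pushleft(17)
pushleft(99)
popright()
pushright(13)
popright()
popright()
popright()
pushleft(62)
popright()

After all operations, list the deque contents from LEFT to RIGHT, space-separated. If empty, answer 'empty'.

pushright(90): [90]
pushright(62): [90, 62]
pushleft(56): [56, 90, 62]
popleft(): [90, 62]
pushleft(17): [17, 90, 62]
pushleft(99): [99, 17, 90, 62]
popright(): [99, 17, 90]
pushright(13): [99, 17, 90, 13]
popright(): [99, 17, 90]
popright(): [99, 17]
popright(): [99]
pushleft(62): [62, 99]
popright(): [62]

Answer: 62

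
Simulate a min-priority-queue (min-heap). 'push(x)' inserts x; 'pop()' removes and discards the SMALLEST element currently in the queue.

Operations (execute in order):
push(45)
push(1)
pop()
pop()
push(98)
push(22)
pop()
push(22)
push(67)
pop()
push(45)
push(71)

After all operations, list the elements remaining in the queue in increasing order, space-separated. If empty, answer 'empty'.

Answer: 45 67 71 98

Derivation:
push(45): heap contents = [45]
push(1): heap contents = [1, 45]
pop() → 1: heap contents = [45]
pop() → 45: heap contents = []
push(98): heap contents = [98]
push(22): heap contents = [22, 98]
pop() → 22: heap contents = [98]
push(22): heap contents = [22, 98]
push(67): heap contents = [22, 67, 98]
pop() → 22: heap contents = [67, 98]
push(45): heap contents = [45, 67, 98]
push(71): heap contents = [45, 67, 71, 98]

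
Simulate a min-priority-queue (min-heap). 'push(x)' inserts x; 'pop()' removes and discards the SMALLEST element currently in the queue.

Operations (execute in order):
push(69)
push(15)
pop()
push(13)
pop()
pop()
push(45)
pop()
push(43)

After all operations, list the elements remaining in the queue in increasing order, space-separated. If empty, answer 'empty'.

push(69): heap contents = [69]
push(15): heap contents = [15, 69]
pop() → 15: heap contents = [69]
push(13): heap contents = [13, 69]
pop() → 13: heap contents = [69]
pop() → 69: heap contents = []
push(45): heap contents = [45]
pop() → 45: heap contents = []
push(43): heap contents = [43]

Answer: 43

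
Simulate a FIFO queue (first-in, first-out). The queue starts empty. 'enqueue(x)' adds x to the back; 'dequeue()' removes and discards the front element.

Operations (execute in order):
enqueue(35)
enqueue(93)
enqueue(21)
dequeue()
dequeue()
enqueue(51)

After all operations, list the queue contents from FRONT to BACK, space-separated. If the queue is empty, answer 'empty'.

enqueue(35): [35]
enqueue(93): [35, 93]
enqueue(21): [35, 93, 21]
dequeue(): [93, 21]
dequeue(): [21]
enqueue(51): [21, 51]

Answer: 21 51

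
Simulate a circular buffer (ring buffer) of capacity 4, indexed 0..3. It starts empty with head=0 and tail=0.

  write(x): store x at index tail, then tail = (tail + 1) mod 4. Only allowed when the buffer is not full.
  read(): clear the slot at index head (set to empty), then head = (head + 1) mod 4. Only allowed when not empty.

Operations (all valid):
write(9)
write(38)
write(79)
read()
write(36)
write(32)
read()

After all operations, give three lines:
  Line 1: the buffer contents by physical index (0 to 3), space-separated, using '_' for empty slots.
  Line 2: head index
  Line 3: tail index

Answer: 32 _ 79 36
2
1

Derivation:
write(9): buf=[9 _ _ _], head=0, tail=1, size=1
write(38): buf=[9 38 _ _], head=0, tail=2, size=2
write(79): buf=[9 38 79 _], head=0, tail=3, size=3
read(): buf=[_ 38 79 _], head=1, tail=3, size=2
write(36): buf=[_ 38 79 36], head=1, tail=0, size=3
write(32): buf=[32 38 79 36], head=1, tail=1, size=4
read(): buf=[32 _ 79 36], head=2, tail=1, size=3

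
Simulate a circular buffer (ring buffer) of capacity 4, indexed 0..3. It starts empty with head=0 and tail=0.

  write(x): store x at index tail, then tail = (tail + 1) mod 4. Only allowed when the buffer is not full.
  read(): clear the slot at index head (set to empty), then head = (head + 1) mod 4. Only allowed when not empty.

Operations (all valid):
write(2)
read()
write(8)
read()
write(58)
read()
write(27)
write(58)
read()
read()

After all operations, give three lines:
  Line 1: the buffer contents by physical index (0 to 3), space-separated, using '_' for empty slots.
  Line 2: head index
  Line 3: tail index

Answer: _ _ _ _
1
1

Derivation:
write(2): buf=[2 _ _ _], head=0, tail=1, size=1
read(): buf=[_ _ _ _], head=1, tail=1, size=0
write(8): buf=[_ 8 _ _], head=1, tail=2, size=1
read(): buf=[_ _ _ _], head=2, tail=2, size=0
write(58): buf=[_ _ 58 _], head=2, tail=3, size=1
read(): buf=[_ _ _ _], head=3, tail=3, size=0
write(27): buf=[_ _ _ 27], head=3, tail=0, size=1
write(58): buf=[58 _ _ 27], head=3, tail=1, size=2
read(): buf=[58 _ _ _], head=0, tail=1, size=1
read(): buf=[_ _ _ _], head=1, tail=1, size=0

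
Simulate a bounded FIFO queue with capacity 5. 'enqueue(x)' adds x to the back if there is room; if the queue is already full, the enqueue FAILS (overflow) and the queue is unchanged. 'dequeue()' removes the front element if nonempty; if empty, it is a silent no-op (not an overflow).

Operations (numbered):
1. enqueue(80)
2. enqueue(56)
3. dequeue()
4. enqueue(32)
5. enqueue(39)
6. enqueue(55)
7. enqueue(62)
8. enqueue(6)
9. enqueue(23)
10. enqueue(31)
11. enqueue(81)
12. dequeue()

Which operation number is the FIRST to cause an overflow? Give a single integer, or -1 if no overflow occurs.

Answer: 8

Derivation:
1. enqueue(80): size=1
2. enqueue(56): size=2
3. dequeue(): size=1
4. enqueue(32): size=2
5. enqueue(39): size=3
6. enqueue(55): size=4
7. enqueue(62): size=5
8. enqueue(6): size=5=cap → OVERFLOW (fail)
9. enqueue(23): size=5=cap → OVERFLOW (fail)
10. enqueue(31): size=5=cap → OVERFLOW (fail)
11. enqueue(81): size=5=cap → OVERFLOW (fail)
12. dequeue(): size=4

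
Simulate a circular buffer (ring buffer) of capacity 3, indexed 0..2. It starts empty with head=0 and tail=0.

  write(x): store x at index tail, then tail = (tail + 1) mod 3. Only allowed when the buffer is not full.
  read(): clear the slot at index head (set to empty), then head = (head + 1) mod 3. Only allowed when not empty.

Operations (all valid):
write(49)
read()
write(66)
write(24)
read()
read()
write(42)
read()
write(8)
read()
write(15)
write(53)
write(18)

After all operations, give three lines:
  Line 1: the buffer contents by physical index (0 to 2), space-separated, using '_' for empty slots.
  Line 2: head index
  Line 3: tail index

Answer: 53 18 15
2
2

Derivation:
write(49): buf=[49 _ _], head=0, tail=1, size=1
read(): buf=[_ _ _], head=1, tail=1, size=0
write(66): buf=[_ 66 _], head=1, tail=2, size=1
write(24): buf=[_ 66 24], head=1, tail=0, size=2
read(): buf=[_ _ 24], head=2, tail=0, size=1
read(): buf=[_ _ _], head=0, tail=0, size=0
write(42): buf=[42 _ _], head=0, tail=1, size=1
read(): buf=[_ _ _], head=1, tail=1, size=0
write(8): buf=[_ 8 _], head=1, tail=2, size=1
read(): buf=[_ _ _], head=2, tail=2, size=0
write(15): buf=[_ _ 15], head=2, tail=0, size=1
write(53): buf=[53 _ 15], head=2, tail=1, size=2
write(18): buf=[53 18 15], head=2, tail=2, size=3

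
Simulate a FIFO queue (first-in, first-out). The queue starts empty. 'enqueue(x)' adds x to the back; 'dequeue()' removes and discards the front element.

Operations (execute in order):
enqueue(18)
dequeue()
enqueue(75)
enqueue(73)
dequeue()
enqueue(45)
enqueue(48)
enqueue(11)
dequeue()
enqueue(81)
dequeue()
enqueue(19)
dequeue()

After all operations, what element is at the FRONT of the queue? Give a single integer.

Answer: 11

Derivation:
enqueue(18): queue = [18]
dequeue(): queue = []
enqueue(75): queue = [75]
enqueue(73): queue = [75, 73]
dequeue(): queue = [73]
enqueue(45): queue = [73, 45]
enqueue(48): queue = [73, 45, 48]
enqueue(11): queue = [73, 45, 48, 11]
dequeue(): queue = [45, 48, 11]
enqueue(81): queue = [45, 48, 11, 81]
dequeue(): queue = [48, 11, 81]
enqueue(19): queue = [48, 11, 81, 19]
dequeue(): queue = [11, 81, 19]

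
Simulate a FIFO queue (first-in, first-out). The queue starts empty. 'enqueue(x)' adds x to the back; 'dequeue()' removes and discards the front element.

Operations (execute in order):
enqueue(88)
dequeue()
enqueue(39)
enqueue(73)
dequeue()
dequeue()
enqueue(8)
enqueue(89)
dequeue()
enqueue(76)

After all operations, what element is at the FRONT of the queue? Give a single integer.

enqueue(88): queue = [88]
dequeue(): queue = []
enqueue(39): queue = [39]
enqueue(73): queue = [39, 73]
dequeue(): queue = [73]
dequeue(): queue = []
enqueue(8): queue = [8]
enqueue(89): queue = [8, 89]
dequeue(): queue = [89]
enqueue(76): queue = [89, 76]

Answer: 89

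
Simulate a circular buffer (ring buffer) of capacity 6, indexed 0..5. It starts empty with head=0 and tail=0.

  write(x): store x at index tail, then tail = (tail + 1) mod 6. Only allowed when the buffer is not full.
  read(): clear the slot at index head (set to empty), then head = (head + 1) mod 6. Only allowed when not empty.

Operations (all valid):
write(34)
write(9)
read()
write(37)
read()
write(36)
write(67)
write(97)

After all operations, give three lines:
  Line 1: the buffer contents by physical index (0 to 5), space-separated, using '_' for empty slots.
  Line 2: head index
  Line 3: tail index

Answer: _ _ 37 36 67 97
2
0

Derivation:
write(34): buf=[34 _ _ _ _ _], head=0, tail=1, size=1
write(9): buf=[34 9 _ _ _ _], head=0, tail=2, size=2
read(): buf=[_ 9 _ _ _ _], head=1, tail=2, size=1
write(37): buf=[_ 9 37 _ _ _], head=1, tail=3, size=2
read(): buf=[_ _ 37 _ _ _], head=2, tail=3, size=1
write(36): buf=[_ _ 37 36 _ _], head=2, tail=4, size=2
write(67): buf=[_ _ 37 36 67 _], head=2, tail=5, size=3
write(97): buf=[_ _ 37 36 67 97], head=2, tail=0, size=4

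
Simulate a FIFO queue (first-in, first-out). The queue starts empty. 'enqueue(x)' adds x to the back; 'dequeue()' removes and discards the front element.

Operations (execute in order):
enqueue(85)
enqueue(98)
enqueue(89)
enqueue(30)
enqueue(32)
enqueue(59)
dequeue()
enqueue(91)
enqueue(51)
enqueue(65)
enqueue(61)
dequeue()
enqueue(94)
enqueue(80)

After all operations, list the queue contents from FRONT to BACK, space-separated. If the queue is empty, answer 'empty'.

enqueue(85): [85]
enqueue(98): [85, 98]
enqueue(89): [85, 98, 89]
enqueue(30): [85, 98, 89, 30]
enqueue(32): [85, 98, 89, 30, 32]
enqueue(59): [85, 98, 89, 30, 32, 59]
dequeue(): [98, 89, 30, 32, 59]
enqueue(91): [98, 89, 30, 32, 59, 91]
enqueue(51): [98, 89, 30, 32, 59, 91, 51]
enqueue(65): [98, 89, 30, 32, 59, 91, 51, 65]
enqueue(61): [98, 89, 30, 32, 59, 91, 51, 65, 61]
dequeue(): [89, 30, 32, 59, 91, 51, 65, 61]
enqueue(94): [89, 30, 32, 59, 91, 51, 65, 61, 94]
enqueue(80): [89, 30, 32, 59, 91, 51, 65, 61, 94, 80]

Answer: 89 30 32 59 91 51 65 61 94 80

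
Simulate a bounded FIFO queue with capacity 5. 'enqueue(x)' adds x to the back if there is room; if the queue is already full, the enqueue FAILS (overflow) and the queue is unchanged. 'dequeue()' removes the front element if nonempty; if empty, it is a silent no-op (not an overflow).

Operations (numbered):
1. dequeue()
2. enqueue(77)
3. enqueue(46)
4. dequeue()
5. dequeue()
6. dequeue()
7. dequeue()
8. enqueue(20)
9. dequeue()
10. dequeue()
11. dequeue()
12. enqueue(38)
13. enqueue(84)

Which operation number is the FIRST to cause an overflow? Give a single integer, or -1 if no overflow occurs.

1. dequeue(): empty, no-op, size=0
2. enqueue(77): size=1
3. enqueue(46): size=2
4. dequeue(): size=1
5. dequeue(): size=0
6. dequeue(): empty, no-op, size=0
7. dequeue(): empty, no-op, size=0
8. enqueue(20): size=1
9. dequeue(): size=0
10. dequeue(): empty, no-op, size=0
11. dequeue(): empty, no-op, size=0
12. enqueue(38): size=1
13. enqueue(84): size=2

Answer: -1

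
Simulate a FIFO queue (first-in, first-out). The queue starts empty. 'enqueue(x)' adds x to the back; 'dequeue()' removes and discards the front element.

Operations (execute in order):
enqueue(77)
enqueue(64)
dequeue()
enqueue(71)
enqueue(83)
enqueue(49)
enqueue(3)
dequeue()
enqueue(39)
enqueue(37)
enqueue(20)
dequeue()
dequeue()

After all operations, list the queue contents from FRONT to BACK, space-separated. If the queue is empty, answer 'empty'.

Answer: 49 3 39 37 20

Derivation:
enqueue(77): [77]
enqueue(64): [77, 64]
dequeue(): [64]
enqueue(71): [64, 71]
enqueue(83): [64, 71, 83]
enqueue(49): [64, 71, 83, 49]
enqueue(3): [64, 71, 83, 49, 3]
dequeue(): [71, 83, 49, 3]
enqueue(39): [71, 83, 49, 3, 39]
enqueue(37): [71, 83, 49, 3, 39, 37]
enqueue(20): [71, 83, 49, 3, 39, 37, 20]
dequeue(): [83, 49, 3, 39, 37, 20]
dequeue(): [49, 3, 39, 37, 20]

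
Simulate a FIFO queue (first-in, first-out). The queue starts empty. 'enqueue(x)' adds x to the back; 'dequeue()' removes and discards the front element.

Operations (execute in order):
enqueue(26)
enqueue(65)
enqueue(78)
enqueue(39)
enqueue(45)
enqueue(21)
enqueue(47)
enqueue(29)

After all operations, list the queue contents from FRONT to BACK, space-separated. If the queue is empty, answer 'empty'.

Answer: 26 65 78 39 45 21 47 29

Derivation:
enqueue(26): [26]
enqueue(65): [26, 65]
enqueue(78): [26, 65, 78]
enqueue(39): [26, 65, 78, 39]
enqueue(45): [26, 65, 78, 39, 45]
enqueue(21): [26, 65, 78, 39, 45, 21]
enqueue(47): [26, 65, 78, 39, 45, 21, 47]
enqueue(29): [26, 65, 78, 39, 45, 21, 47, 29]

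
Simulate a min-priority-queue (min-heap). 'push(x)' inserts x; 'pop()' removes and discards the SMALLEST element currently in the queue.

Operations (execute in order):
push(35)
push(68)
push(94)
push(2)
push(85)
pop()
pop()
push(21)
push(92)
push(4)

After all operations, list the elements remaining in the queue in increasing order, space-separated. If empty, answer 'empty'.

Answer: 4 21 68 85 92 94

Derivation:
push(35): heap contents = [35]
push(68): heap contents = [35, 68]
push(94): heap contents = [35, 68, 94]
push(2): heap contents = [2, 35, 68, 94]
push(85): heap contents = [2, 35, 68, 85, 94]
pop() → 2: heap contents = [35, 68, 85, 94]
pop() → 35: heap contents = [68, 85, 94]
push(21): heap contents = [21, 68, 85, 94]
push(92): heap contents = [21, 68, 85, 92, 94]
push(4): heap contents = [4, 21, 68, 85, 92, 94]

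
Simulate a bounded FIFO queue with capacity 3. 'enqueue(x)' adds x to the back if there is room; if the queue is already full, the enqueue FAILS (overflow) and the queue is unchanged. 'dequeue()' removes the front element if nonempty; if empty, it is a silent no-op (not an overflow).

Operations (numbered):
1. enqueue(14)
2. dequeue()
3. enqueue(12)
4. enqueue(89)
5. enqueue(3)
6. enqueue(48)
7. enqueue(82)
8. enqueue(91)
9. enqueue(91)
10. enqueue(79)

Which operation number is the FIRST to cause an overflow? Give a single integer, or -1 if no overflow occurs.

1. enqueue(14): size=1
2. dequeue(): size=0
3. enqueue(12): size=1
4. enqueue(89): size=2
5. enqueue(3): size=3
6. enqueue(48): size=3=cap → OVERFLOW (fail)
7. enqueue(82): size=3=cap → OVERFLOW (fail)
8. enqueue(91): size=3=cap → OVERFLOW (fail)
9. enqueue(91): size=3=cap → OVERFLOW (fail)
10. enqueue(79): size=3=cap → OVERFLOW (fail)

Answer: 6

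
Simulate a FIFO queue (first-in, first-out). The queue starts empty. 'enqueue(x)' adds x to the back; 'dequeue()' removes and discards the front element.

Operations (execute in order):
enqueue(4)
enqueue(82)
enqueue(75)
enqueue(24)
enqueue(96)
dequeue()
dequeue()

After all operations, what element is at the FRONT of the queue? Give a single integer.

enqueue(4): queue = [4]
enqueue(82): queue = [4, 82]
enqueue(75): queue = [4, 82, 75]
enqueue(24): queue = [4, 82, 75, 24]
enqueue(96): queue = [4, 82, 75, 24, 96]
dequeue(): queue = [82, 75, 24, 96]
dequeue(): queue = [75, 24, 96]

Answer: 75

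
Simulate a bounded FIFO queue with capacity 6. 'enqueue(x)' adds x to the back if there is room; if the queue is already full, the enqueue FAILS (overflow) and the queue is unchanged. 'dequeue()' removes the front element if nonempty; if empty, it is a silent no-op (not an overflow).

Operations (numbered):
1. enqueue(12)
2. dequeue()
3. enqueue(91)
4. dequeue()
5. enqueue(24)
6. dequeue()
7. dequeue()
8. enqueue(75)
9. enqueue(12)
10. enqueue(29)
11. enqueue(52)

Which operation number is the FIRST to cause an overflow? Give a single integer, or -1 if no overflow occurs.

1. enqueue(12): size=1
2. dequeue(): size=0
3. enqueue(91): size=1
4. dequeue(): size=0
5. enqueue(24): size=1
6. dequeue(): size=0
7. dequeue(): empty, no-op, size=0
8. enqueue(75): size=1
9. enqueue(12): size=2
10. enqueue(29): size=3
11. enqueue(52): size=4

Answer: -1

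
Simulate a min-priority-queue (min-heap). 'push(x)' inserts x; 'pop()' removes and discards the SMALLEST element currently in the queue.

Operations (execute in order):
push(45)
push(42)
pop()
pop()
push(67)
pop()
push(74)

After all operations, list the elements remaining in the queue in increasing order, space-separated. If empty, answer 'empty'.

push(45): heap contents = [45]
push(42): heap contents = [42, 45]
pop() → 42: heap contents = [45]
pop() → 45: heap contents = []
push(67): heap contents = [67]
pop() → 67: heap contents = []
push(74): heap contents = [74]

Answer: 74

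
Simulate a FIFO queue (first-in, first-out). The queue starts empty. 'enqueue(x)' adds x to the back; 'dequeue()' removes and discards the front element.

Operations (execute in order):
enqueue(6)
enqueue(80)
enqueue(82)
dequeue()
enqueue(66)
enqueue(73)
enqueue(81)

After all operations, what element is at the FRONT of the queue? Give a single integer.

Answer: 80

Derivation:
enqueue(6): queue = [6]
enqueue(80): queue = [6, 80]
enqueue(82): queue = [6, 80, 82]
dequeue(): queue = [80, 82]
enqueue(66): queue = [80, 82, 66]
enqueue(73): queue = [80, 82, 66, 73]
enqueue(81): queue = [80, 82, 66, 73, 81]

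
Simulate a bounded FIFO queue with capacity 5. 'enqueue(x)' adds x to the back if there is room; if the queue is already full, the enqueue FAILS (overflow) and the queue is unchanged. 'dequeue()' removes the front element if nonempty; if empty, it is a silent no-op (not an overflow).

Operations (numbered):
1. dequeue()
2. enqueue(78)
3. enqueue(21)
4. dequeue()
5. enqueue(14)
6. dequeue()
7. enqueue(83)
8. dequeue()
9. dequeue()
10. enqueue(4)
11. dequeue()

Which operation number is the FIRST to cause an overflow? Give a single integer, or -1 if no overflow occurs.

1. dequeue(): empty, no-op, size=0
2. enqueue(78): size=1
3. enqueue(21): size=2
4. dequeue(): size=1
5. enqueue(14): size=2
6. dequeue(): size=1
7. enqueue(83): size=2
8. dequeue(): size=1
9. dequeue(): size=0
10. enqueue(4): size=1
11. dequeue(): size=0

Answer: -1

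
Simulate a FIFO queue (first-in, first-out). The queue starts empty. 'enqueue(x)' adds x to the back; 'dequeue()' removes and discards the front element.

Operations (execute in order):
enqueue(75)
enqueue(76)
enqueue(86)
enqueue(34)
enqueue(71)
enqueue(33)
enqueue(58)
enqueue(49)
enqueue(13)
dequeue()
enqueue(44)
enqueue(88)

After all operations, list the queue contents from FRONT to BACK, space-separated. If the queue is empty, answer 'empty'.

Answer: 76 86 34 71 33 58 49 13 44 88

Derivation:
enqueue(75): [75]
enqueue(76): [75, 76]
enqueue(86): [75, 76, 86]
enqueue(34): [75, 76, 86, 34]
enqueue(71): [75, 76, 86, 34, 71]
enqueue(33): [75, 76, 86, 34, 71, 33]
enqueue(58): [75, 76, 86, 34, 71, 33, 58]
enqueue(49): [75, 76, 86, 34, 71, 33, 58, 49]
enqueue(13): [75, 76, 86, 34, 71, 33, 58, 49, 13]
dequeue(): [76, 86, 34, 71, 33, 58, 49, 13]
enqueue(44): [76, 86, 34, 71, 33, 58, 49, 13, 44]
enqueue(88): [76, 86, 34, 71, 33, 58, 49, 13, 44, 88]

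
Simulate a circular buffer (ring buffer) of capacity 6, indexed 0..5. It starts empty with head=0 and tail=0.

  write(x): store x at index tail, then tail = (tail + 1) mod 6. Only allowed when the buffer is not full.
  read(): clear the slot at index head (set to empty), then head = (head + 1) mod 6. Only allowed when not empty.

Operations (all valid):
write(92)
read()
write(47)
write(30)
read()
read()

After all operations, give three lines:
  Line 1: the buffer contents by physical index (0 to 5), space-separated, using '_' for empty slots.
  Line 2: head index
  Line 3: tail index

write(92): buf=[92 _ _ _ _ _], head=0, tail=1, size=1
read(): buf=[_ _ _ _ _ _], head=1, tail=1, size=0
write(47): buf=[_ 47 _ _ _ _], head=1, tail=2, size=1
write(30): buf=[_ 47 30 _ _ _], head=1, tail=3, size=2
read(): buf=[_ _ 30 _ _ _], head=2, tail=3, size=1
read(): buf=[_ _ _ _ _ _], head=3, tail=3, size=0

Answer: _ _ _ _ _ _
3
3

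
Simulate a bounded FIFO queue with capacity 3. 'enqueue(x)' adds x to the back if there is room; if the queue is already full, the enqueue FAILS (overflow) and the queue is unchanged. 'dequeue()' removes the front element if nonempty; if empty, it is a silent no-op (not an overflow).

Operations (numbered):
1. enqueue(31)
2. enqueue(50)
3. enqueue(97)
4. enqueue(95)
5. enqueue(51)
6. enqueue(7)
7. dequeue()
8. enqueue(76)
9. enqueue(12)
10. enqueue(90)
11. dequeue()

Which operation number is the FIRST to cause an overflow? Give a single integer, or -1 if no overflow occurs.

Answer: 4

Derivation:
1. enqueue(31): size=1
2. enqueue(50): size=2
3. enqueue(97): size=3
4. enqueue(95): size=3=cap → OVERFLOW (fail)
5. enqueue(51): size=3=cap → OVERFLOW (fail)
6. enqueue(7): size=3=cap → OVERFLOW (fail)
7. dequeue(): size=2
8. enqueue(76): size=3
9. enqueue(12): size=3=cap → OVERFLOW (fail)
10. enqueue(90): size=3=cap → OVERFLOW (fail)
11. dequeue(): size=2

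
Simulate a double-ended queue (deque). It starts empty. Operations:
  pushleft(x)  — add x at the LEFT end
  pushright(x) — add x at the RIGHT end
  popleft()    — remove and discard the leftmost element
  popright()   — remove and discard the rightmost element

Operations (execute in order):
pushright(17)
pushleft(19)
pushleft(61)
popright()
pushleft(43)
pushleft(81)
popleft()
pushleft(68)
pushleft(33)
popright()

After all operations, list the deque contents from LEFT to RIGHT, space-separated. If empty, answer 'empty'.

Answer: 33 68 43 61

Derivation:
pushright(17): [17]
pushleft(19): [19, 17]
pushleft(61): [61, 19, 17]
popright(): [61, 19]
pushleft(43): [43, 61, 19]
pushleft(81): [81, 43, 61, 19]
popleft(): [43, 61, 19]
pushleft(68): [68, 43, 61, 19]
pushleft(33): [33, 68, 43, 61, 19]
popright(): [33, 68, 43, 61]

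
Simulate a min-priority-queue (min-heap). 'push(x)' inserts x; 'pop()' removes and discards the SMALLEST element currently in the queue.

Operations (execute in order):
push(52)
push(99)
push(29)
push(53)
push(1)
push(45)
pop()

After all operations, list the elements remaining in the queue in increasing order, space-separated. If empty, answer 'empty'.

push(52): heap contents = [52]
push(99): heap contents = [52, 99]
push(29): heap contents = [29, 52, 99]
push(53): heap contents = [29, 52, 53, 99]
push(1): heap contents = [1, 29, 52, 53, 99]
push(45): heap contents = [1, 29, 45, 52, 53, 99]
pop() → 1: heap contents = [29, 45, 52, 53, 99]

Answer: 29 45 52 53 99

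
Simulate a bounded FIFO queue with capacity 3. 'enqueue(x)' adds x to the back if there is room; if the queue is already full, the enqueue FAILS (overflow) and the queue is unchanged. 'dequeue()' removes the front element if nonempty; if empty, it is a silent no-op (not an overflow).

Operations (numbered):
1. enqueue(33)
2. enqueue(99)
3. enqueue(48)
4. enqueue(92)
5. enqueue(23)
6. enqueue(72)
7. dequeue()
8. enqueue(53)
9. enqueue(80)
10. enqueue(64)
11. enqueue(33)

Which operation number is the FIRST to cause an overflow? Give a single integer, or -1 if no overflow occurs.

1. enqueue(33): size=1
2. enqueue(99): size=2
3. enqueue(48): size=3
4. enqueue(92): size=3=cap → OVERFLOW (fail)
5. enqueue(23): size=3=cap → OVERFLOW (fail)
6. enqueue(72): size=3=cap → OVERFLOW (fail)
7. dequeue(): size=2
8. enqueue(53): size=3
9. enqueue(80): size=3=cap → OVERFLOW (fail)
10. enqueue(64): size=3=cap → OVERFLOW (fail)
11. enqueue(33): size=3=cap → OVERFLOW (fail)

Answer: 4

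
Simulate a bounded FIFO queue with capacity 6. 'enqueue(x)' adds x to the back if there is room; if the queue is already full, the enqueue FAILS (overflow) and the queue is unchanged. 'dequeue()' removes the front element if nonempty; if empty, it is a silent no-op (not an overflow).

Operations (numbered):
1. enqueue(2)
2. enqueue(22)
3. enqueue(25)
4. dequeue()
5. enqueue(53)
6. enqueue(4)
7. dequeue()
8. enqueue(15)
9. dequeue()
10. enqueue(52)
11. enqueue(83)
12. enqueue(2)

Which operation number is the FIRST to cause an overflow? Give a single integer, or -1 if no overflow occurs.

Answer: -1

Derivation:
1. enqueue(2): size=1
2. enqueue(22): size=2
3. enqueue(25): size=3
4. dequeue(): size=2
5. enqueue(53): size=3
6. enqueue(4): size=4
7. dequeue(): size=3
8. enqueue(15): size=4
9. dequeue(): size=3
10. enqueue(52): size=4
11. enqueue(83): size=5
12. enqueue(2): size=6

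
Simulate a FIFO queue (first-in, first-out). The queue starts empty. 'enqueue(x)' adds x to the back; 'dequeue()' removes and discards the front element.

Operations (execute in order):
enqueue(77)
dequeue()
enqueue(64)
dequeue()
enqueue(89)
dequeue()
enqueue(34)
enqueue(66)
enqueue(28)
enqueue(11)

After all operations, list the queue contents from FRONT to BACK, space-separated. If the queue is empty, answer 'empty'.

Answer: 34 66 28 11

Derivation:
enqueue(77): [77]
dequeue(): []
enqueue(64): [64]
dequeue(): []
enqueue(89): [89]
dequeue(): []
enqueue(34): [34]
enqueue(66): [34, 66]
enqueue(28): [34, 66, 28]
enqueue(11): [34, 66, 28, 11]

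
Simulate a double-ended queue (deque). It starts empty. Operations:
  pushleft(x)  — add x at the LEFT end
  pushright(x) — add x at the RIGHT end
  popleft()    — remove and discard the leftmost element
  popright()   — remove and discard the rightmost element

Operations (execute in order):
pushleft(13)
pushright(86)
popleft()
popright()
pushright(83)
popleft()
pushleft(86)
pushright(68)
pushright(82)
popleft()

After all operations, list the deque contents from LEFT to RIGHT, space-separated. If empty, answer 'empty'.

pushleft(13): [13]
pushright(86): [13, 86]
popleft(): [86]
popright(): []
pushright(83): [83]
popleft(): []
pushleft(86): [86]
pushright(68): [86, 68]
pushright(82): [86, 68, 82]
popleft(): [68, 82]

Answer: 68 82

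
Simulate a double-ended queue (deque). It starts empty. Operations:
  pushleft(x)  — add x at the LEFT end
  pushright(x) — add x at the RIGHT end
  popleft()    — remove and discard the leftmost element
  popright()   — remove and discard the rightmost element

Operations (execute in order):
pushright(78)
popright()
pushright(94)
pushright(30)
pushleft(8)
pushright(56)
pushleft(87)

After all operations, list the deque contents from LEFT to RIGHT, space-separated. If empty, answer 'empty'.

pushright(78): [78]
popright(): []
pushright(94): [94]
pushright(30): [94, 30]
pushleft(8): [8, 94, 30]
pushright(56): [8, 94, 30, 56]
pushleft(87): [87, 8, 94, 30, 56]

Answer: 87 8 94 30 56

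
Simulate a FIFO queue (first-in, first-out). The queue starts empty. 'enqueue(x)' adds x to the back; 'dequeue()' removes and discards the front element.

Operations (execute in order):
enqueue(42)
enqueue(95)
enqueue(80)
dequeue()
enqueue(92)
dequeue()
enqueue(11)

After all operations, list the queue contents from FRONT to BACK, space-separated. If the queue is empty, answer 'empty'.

enqueue(42): [42]
enqueue(95): [42, 95]
enqueue(80): [42, 95, 80]
dequeue(): [95, 80]
enqueue(92): [95, 80, 92]
dequeue(): [80, 92]
enqueue(11): [80, 92, 11]

Answer: 80 92 11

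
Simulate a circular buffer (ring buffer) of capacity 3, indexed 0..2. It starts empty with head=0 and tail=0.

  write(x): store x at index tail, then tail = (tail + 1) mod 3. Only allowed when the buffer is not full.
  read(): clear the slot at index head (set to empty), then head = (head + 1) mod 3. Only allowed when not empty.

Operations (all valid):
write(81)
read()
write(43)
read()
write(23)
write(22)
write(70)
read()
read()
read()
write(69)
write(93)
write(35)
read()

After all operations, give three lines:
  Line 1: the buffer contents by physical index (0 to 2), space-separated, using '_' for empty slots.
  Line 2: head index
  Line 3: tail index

write(81): buf=[81 _ _], head=0, tail=1, size=1
read(): buf=[_ _ _], head=1, tail=1, size=0
write(43): buf=[_ 43 _], head=1, tail=2, size=1
read(): buf=[_ _ _], head=2, tail=2, size=0
write(23): buf=[_ _ 23], head=2, tail=0, size=1
write(22): buf=[22 _ 23], head=2, tail=1, size=2
write(70): buf=[22 70 23], head=2, tail=2, size=3
read(): buf=[22 70 _], head=0, tail=2, size=2
read(): buf=[_ 70 _], head=1, tail=2, size=1
read(): buf=[_ _ _], head=2, tail=2, size=0
write(69): buf=[_ _ 69], head=2, tail=0, size=1
write(93): buf=[93 _ 69], head=2, tail=1, size=2
write(35): buf=[93 35 69], head=2, tail=2, size=3
read(): buf=[93 35 _], head=0, tail=2, size=2

Answer: 93 35 _
0
2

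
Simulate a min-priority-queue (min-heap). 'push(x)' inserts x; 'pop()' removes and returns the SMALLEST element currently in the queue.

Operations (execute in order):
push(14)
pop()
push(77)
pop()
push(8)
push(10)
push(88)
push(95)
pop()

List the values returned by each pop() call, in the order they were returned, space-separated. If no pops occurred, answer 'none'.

Answer: 14 77 8

Derivation:
push(14): heap contents = [14]
pop() → 14: heap contents = []
push(77): heap contents = [77]
pop() → 77: heap contents = []
push(8): heap contents = [8]
push(10): heap contents = [8, 10]
push(88): heap contents = [8, 10, 88]
push(95): heap contents = [8, 10, 88, 95]
pop() → 8: heap contents = [10, 88, 95]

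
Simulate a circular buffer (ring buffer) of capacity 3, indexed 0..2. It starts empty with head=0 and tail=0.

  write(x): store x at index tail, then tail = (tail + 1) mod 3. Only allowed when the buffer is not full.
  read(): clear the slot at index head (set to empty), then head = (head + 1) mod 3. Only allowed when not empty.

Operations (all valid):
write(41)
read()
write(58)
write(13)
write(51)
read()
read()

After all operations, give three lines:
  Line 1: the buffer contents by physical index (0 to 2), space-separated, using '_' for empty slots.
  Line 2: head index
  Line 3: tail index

Answer: 51 _ _
0
1

Derivation:
write(41): buf=[41 _ _], head=0, tail=1, size=1
read(): buf=[_ _ _], head=1, tail=1, size=0
write(58): buf=[_ 58 _], head=1, tail=2, size=1
write(13): buf=[_ 58 13], head=1, tail=0, size=2
write(51): buf=[51 58 13], head=1, tail=1, size=3
read(): buf=[51 _ 13], head=2, tail=1, size=2
read(): buf=[51 _ _], head=0, tail=1, size=1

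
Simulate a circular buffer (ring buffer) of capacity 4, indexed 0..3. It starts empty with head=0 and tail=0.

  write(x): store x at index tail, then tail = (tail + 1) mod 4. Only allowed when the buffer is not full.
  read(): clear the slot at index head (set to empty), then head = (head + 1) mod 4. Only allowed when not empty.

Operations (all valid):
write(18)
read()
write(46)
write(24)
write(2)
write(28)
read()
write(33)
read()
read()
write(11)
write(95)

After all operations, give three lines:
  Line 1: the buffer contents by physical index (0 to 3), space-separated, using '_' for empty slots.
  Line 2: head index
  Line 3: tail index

write(18): buf=[18 _ _ _], head=0, tail=1, size=1
read(): buf=[_ _ _ _], head=1, tail=1, size=0
write(46): buf=[_ 46 _ _], head=1, tail=2, size=1
write(24): buf=[_ 46 24 _], head=1, tail=3, size=2
write(2): buf=[_ 46 24 2], head=1, tail=0, size=3
write(28): buf=[28 46 24 2], head=1, tail=1, size=4
read(): buf=[28 _ 24 2], head=2, tail=1, size=3
write(33): buf=[28 33 24 2], head=2, tail=2, size=4
read(): buf=[28 33 _ 2], head=3, tail=2, size=3
read(): buf=[28 33 _ _], head=0, tail=2, size=2
write(11): buf=[28 33 11 _], head=0, tail=3, size=3
write(95): buf=[28 33 11 95], head=0, tail=0, size=4

Answer: 28 33 11 95
0
0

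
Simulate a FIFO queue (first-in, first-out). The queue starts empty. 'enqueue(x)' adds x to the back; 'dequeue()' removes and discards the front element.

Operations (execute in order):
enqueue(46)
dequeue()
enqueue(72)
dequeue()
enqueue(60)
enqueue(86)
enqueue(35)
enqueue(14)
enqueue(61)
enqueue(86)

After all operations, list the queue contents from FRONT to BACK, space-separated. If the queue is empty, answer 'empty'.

enqueue(46): [46]
dequeue(): []
enqueue(72): [72]
dequeue(): []
enqueue(60): [60]
enqueue(86): [60, 86]
enqueue(35): [60, 86, 35]
enqueue(14): [60, 86, 35, 14]
enqueue(61): [60, 86, 35, 14, 61]
enqueue(86): [60, 86, 35, 14, 61, 86]

Answer: 60 86 35 14 61 86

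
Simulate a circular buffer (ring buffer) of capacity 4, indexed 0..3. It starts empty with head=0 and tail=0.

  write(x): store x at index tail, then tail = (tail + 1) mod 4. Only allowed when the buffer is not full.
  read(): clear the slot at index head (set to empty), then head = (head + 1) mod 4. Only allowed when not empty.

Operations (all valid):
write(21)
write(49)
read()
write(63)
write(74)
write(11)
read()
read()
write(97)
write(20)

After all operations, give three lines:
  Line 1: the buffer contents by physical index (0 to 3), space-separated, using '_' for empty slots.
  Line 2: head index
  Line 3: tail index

Answer: 11 97 20 74
3
3

Derivation:
write(21): buf=[21 _ _ _], head=0, tail=1, size=1
write(49): buf=[21 49 _ _], head=0, tail=2, size=2
read(): buf=[_ 49 _ _], head=1, tail=2, size=1
write(63): buf=[_ 49 63 _], head=1, tail=3, size=2
write(74): buf=[_ 49 63 74], head=1, tail=0, size=3
write(11): buf=[11 49 63 74], head=1, tail=1, size=4
read(): buf=[11 _ 63 74], head=2, tail=1, size=3
read(): buf=[11 _ _ 74], head=3, tail=1, size=2
write(97): buf=[11 97 _ 74], head=3, tail=2, size=3
write(20): buf=[11 97 20 74], head=3, tail=3, size=4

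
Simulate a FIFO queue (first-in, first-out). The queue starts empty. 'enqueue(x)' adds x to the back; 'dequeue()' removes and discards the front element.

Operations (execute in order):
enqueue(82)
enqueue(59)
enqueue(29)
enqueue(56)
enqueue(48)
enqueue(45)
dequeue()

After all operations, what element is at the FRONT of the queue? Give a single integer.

Answer: 59

Derivation:
enqueue(82): queue = [82]
enqueue(59): queue = [82, 59]
enqueue(29): queue = [82, 59, 29]
enqueue(56): queue = [82, 59, 29, 56]
enqueue(48): queue = [82, 59, 29, 56, 48]
enqueue(45): queue = [82, 59, 29, 56, 48, 45]
dequeue(): queue = [59, 29, 56, 48, 45]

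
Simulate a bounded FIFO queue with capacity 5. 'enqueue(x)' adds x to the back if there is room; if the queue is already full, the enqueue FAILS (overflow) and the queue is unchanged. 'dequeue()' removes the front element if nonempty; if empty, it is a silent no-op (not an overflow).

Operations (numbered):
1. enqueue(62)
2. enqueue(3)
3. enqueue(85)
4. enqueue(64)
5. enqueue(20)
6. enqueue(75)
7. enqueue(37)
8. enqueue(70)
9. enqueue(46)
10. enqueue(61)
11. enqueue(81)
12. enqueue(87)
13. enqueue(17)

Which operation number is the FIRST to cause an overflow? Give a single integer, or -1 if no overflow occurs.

Answer: 6

Derivation:
1. enqueue(62): size=1
2. enqueue(3): size=2
3. enqueue(85): size=3
4. enqueue(64): size=4
5. enqueue(20): size=5
6. enqueue(75): size=5=cap → OVERFLOW (fail)
7. enqueue(37): size=5=cap → OVERFLOW (fail)
8. enqueue(70): size=5=cap → OVERFLOW (fail)
9. enqueue(46): size=5=cap → OVERFLOW (fail)
10. enqueue(61): size=5=cap → OVERFLOW (fail)
11. enqueue(81): size=5=cap → OVERFLOW (fail)
12. enqueue(87): size=5=cap → OVERFLOW (fail)
13. enqueue(17): size=5=cap → OVERFLOW (fail)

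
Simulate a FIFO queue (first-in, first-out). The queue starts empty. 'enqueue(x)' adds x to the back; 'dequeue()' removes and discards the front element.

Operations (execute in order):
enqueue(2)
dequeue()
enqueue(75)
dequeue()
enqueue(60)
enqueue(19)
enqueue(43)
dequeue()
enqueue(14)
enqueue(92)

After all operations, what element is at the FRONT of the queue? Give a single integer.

enqueue(2): queue = [2]
dequeue(): queue = []
enqueue(75): queue = [75]
dequeue(): queue = []
enqueue(60): queue = [60]
enqueue(19): queue = [60, 19]
enqueue(43): queue = [60, 19, 43]
dequeue(): queue = [19, 43]
enqueue(14): queue = [19, 43, 14]
enqueue(92): queue = [19, 43, 14, 92]

Answer: 19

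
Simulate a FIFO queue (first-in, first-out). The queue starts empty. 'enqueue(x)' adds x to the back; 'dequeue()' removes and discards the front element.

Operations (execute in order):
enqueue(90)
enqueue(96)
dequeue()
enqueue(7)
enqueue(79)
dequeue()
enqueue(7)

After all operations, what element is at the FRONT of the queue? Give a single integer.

Answer: 7

Derivation:
enqueue(90): queue = [90]
enqueue(96): queue = [90, 96]
dequeue(): queue = [96]
enqueue(7): queue = [96, 7]
enqueue(79): queue = [96, 7, 79]
dequeue(): queue = [7, 79]
enqueue(7): queue = [7, 79, 7]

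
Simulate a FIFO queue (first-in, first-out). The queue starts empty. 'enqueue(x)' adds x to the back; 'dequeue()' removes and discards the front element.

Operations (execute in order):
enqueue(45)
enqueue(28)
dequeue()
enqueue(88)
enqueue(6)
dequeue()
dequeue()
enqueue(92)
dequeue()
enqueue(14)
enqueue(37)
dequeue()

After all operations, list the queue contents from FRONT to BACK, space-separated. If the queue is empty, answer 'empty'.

enqueue(45): [45]
enqueue(28): [45, 28]
dequeue(): [28]
enqueue(88): [28, 88]
enqueue(6): [28, 88, 6]
dequeue(): [88, 6]
dequeue(): [6]
enqueue(92): [6, 92]
dequeue(): [92]
enqueue(14): [92, 14]
enqueue(37): [92, 14, 37]
dequeue(): [14, 37]

Answer: 14 37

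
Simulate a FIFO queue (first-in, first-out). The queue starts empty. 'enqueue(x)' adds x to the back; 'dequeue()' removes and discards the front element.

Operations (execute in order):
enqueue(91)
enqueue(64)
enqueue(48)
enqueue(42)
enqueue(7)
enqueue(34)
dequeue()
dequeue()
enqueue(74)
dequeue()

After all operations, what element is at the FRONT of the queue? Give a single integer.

Answer: 42

Derivation:
enqueue(91): queue = [91]
enqueue(64): queue = [91, 64]
enqueue(48): queue = [91, 64, 48]
enqueue(42): queue = [91, 64, 48, 42]
enqueue(7): queue = [91, 64, 48, 42, 7]
enqueue(34): queue = [91, 64, 48, 42, 7, 34]
dequeue(): queue = [64, 48, 42, 7, 34]
dequeue(): queue = [48, 42, 7, 34]
enqueue(74): queue = [48, 42, 7, 34, 74]
dequeue(): queue = [42, 7, 34, 74]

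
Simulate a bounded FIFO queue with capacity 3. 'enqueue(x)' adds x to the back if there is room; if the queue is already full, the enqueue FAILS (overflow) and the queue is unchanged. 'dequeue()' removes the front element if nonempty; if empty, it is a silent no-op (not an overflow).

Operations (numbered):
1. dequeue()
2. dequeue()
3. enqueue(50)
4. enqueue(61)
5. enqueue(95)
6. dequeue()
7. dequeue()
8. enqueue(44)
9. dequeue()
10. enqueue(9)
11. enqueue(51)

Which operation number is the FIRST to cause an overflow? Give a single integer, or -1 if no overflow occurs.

1. dequeue(): empty, no-op, size=0
2. dequeue(): empty, no-op, size=0
3. enqueue(50): size=1
4. enqueue(61): size=2
5. enqueue(95): size=3
6. dequeue(): size=2
7. dequeue(): size=1
8. enqueue(44): size=2
9. dequeue(): size=1
10. enqueue(9): size=2
11. enqueue(51): size=3

Answer: -1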